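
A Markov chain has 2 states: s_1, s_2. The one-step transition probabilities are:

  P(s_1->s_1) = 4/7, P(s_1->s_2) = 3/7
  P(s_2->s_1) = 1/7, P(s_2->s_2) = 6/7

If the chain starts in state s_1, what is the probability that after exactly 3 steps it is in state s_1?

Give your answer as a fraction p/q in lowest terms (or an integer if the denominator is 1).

Computing P^3 by repeated multiplication:
P^1 =
  s_1: [4/7, 3/7]
  s_2: [1/7, 6/7]
P^2 =
  s_1: [19/49, 30/49]
  s_2: [10/49, 39/49]
P^3 =
  s_1: [106/343, 237/343]
  s_2: [79/343, 264/343]

(P^3)[s_1 -> s_1] = 106/343

Answer: 106/343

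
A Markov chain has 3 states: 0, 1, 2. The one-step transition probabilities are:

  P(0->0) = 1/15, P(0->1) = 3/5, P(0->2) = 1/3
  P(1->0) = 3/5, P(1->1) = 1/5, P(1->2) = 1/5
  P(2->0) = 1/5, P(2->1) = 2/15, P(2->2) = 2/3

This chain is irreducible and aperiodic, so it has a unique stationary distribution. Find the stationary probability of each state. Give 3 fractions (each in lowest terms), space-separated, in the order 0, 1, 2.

The stationary distribution satisfies pi = pi * P, i.e.:
  pi_0 = 1/15*pi_0 + 3/5*pi_1 + 1/5*pi_2
  pi_1 = 3/5*pi_0 + 1/5*pi_1 + 2/15*pi_2
  pi_2 = 1/3*pi_0 + 1/5*pi_1 + 2/3*pi_2
with normalization: pi_0 + pi_1 + pi_2 = 1.

Using the first 2 balance equations plus normalization, the linear system A*pi = b is:
  [-14/15, 3/5, 1/5] . pi = 0
  [3/5, -4/5, 2/15] . pi = 0
  [1, 1, 1] . pi = 1

Solving yields:
  pi_0 = 27/98
  pi_1 = 55/196
  pi_2 = 87/196

Verification (pi * P):
  27/98*1/15 + 55/196*3/5 + 87/196*1/5 = 27/98 = pi_0  (ok)
  27/98*3/5 + 55/196*1/5 + 87/196*2/15 = 55/196 = pi_1  (ok)
  27/98*1/3 + 55/196*1/5 + 87/196*2/3 = 87/196 = pi_2  (ok)

Answer: 27/98 55/196 87/196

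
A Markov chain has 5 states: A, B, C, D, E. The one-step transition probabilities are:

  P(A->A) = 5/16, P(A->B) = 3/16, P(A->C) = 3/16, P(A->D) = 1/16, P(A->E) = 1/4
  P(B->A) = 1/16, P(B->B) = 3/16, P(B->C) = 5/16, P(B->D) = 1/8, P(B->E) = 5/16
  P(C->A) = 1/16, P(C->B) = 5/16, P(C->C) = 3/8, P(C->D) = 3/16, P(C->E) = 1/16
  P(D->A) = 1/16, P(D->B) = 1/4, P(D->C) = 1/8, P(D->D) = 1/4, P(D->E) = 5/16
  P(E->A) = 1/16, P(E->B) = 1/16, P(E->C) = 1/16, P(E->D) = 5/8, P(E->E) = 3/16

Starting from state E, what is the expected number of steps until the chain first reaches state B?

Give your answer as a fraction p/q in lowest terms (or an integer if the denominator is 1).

Let h_i = expected steps to first reach B from state i.
Boundary: h_B = 0.
First-step equations for the other states:
  h_A = 1 + 5/16*h_A + 3/16*h_B + 3/16*h_C + 1/16*h_D + 1/4*h_E
  h_C = 1 + 1/16*h_A + 5/16*h_B + 3/8*h_C + 3/16*h_D + 1/16*h_E
  h_D = 1 + 1/16*h_A + 1/4*h_B + 1/8*h_C + 1/4*h_D + 5/16*h_E
  h_E = 1 + 1/16*h_A + 1/16*h_B + 1/16*h_C + 5/8*h_D + 3/16*h_E

Substituting h_B = 0 and rearranging gives the linear system (I - Q) h = 1:
  [11/16, -3/16, -1/16, -1/4] . (h_A, h_C, h_D, h_E) = 1
  [-1/16, 5/8, -3/16, -1/16] . (h_A, h_C, h_D, h_E) = 1
  [-1/16, -1/8, 3/4, -5/16] . (h_A, h_C, h_D, h_E) = 1
  [-1/16, -1/16, -5/8, 13/16] . (h_A, h_C, h_D, h_E) = 1

Solving yields:
  h_A = 43024/8531
  h_C = 34944/8531
  h_D = 40704/8531
  h_E = 47808/8531

Starting state is E, so the expected hitting time is h_E = 47808/8531.

Answer: 47808/8531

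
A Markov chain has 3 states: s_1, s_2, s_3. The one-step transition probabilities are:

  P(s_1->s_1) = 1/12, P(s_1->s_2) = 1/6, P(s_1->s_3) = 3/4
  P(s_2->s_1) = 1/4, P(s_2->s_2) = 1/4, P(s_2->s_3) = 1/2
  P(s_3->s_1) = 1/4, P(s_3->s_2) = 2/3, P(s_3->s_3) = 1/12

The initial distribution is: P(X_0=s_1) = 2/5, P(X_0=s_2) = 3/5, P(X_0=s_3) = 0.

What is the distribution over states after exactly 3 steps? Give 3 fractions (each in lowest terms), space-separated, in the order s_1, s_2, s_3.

Answer: 461/2160 3067/8640 1243/2880

Derivation:
Propagating the distribution step by step (d_{t+1} = d_t * P):
d_0 = (s_1=2/5, s_2=3/5, s_3=0)
  d_1[s_1] = 2/5*1/12 + 3/5*1/4 + 0*1/4 = 11/60
  d_1[s_2] = 2/5*1/6 + 3/5*1/4 + 0*2/3 = 13/60
  d_1[s_3] = 2/5*3/4 + 3/5*1/2 + 0*1/12 = 3/5
d_1 = (s_1=11/60, s_2=13/60, s_3=3/5)
  d_2[s_1] = 11/60*1/12 + 13/60*1/4 + 3/5*1/4 = 79/360
  d_2[s_2] = 11/60*1/6 + 13/60*1/4 + 3/5*2/3 = 349/720
  d_2[s_3] = 11/60*3/4 + 13/60*1/2 + 3/5*1/12 = 71/240
d_2 = (s_1=79/360, s_2=349/720, s_3=71/240)
  d_3[s_1] = 79/360*1/12 + 349/720*1/4 + 71/240*1/4 = 461/2160
  d_3[s_2] = 79/360*1/6 + 349/720*1/4 + 71/240*2/3 = 3067/8640
  d_3[s_3] = 79/360*3/4 + 349/720*1/2 + 71/240*1/12 = 1243/2880
d_3 = (s_1=461/2160, s_2=3067/8640, s_3=1243/2880)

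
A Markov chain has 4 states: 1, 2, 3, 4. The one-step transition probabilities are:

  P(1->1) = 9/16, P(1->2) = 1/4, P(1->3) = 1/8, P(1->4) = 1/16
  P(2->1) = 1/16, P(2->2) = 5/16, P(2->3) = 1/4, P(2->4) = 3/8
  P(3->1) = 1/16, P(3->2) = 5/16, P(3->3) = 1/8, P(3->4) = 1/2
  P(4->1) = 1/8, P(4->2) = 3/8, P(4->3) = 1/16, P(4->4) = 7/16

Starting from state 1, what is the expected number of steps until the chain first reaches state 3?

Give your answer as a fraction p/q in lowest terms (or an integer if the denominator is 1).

Answer: 320/47

Derivation:
Let h_i = expected steps to first reach 3 from state i.
Boundary: h_3 = 0.
First-step equations for the other states:
  h_1 = 1 + 9/16*h_1 + 1/4*h_2 + 1/8*h_3 + 1/16*h_4
  h_2 = 1 + 1/16*h_1 + 5/16*h_2 + 1/4*h_3 + 3/8*h_4
  h_4 = 1 + 1/8*h_1 + 3/8*h_2 + 1/16*h_3 + 7/16*h_4

Substituting h_3 = 0 and rearranging gives the linear system (I - Q) h = 1:
  [7/16, -1/4, -1/16] . (h_1, h_2, h_4) = 1
  [-1/16, 11/16, -3/8] . (h_1, h_2, h_4) = 1
  [-1/8, -3/8, 9/16] . (h_1, h_2, h_4) = 1

Solving yields:
  h_1 = 320/47
  h_2 = 2000/329
  h_4 = 2416/329

Starting state is 1, so the expected hitting time is h_1 = 320/47.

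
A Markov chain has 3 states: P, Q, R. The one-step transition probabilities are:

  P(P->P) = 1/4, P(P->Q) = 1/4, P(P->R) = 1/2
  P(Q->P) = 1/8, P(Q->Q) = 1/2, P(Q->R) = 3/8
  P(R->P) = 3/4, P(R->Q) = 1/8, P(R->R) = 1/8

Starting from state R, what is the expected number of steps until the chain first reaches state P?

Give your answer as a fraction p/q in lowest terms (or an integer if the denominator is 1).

Let h_i = expected steps to first reach P from state i.
Boundary: h_P = 0.
First-step equations for the other states:
  h_Q = 1 + 1/8*h_P + 1/2*h_Q + 3/8*h_R
  h_R = 1 + 3/4*h_P + 1/8*h_Q + 1/8*h_R

Substituting h_P = 0 and rearranging gives the linear system (I - Q) h = 1:
  [1/2, -3/8] . (h_Q, h_R) = 1
  [-1/8, 7/8] . (h_Q, h_R) = 1

Solving yields:
  h_Q = 16/5
  h_R = 8/5

Starting state is R, so the expected hitting time is h_R = 8/5.

Answer: 8/5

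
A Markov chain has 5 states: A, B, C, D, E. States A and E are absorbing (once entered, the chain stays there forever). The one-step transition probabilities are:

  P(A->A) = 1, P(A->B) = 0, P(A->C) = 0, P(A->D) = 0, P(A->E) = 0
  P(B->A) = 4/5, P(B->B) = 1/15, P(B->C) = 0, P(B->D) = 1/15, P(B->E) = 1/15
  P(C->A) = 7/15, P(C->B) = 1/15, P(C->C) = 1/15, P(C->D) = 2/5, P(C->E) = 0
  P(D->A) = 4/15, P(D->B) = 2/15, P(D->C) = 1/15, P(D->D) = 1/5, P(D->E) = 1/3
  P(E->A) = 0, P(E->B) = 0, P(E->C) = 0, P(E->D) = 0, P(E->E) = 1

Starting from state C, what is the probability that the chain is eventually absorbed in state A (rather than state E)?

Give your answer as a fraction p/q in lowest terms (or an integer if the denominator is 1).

Answer: 1790/2239

Derivation:
Let a_i = P(absorbed in A | start in state i).
Boundary conditions: a_A = 1, a_E = 0.
For each transient state i, a_i = sum_j P(i->j) * a_j:
  a_B = 4/5*a_A + 1/15*a_B + 0*a_C + 1/15*a_D + 1/15*a_E
  a_C = 7/15*a_A + 1/15*a_B + 1/15*a_C + 2/5*a_D + 0*a_E
  a_D = 4/15*a_A + 2/15*a_B + 1/15*a_C + 1/5*a_D + 1/3*a_E

Substituting a_A = 1 and a_E = 0, rearrange to (I - Q) a = r where r[i] = P(i -> A):
  [14/15, 0, -1/15] . (a_B, a_C, a_D) = 4/5
  [-1/15, 14/15, -2/5] . (a_B, a_C, a_D) = 7/15
  [-2/15, -1/15, 4/5] . (a_B, a_C, a_D) = 4/15

Solving yields:
  a_B = 2007/2239
  a_C = 1790/2239
  a_D = 1230/2239

Starting state is C, so the absorption probability is a_C = 1790/2239.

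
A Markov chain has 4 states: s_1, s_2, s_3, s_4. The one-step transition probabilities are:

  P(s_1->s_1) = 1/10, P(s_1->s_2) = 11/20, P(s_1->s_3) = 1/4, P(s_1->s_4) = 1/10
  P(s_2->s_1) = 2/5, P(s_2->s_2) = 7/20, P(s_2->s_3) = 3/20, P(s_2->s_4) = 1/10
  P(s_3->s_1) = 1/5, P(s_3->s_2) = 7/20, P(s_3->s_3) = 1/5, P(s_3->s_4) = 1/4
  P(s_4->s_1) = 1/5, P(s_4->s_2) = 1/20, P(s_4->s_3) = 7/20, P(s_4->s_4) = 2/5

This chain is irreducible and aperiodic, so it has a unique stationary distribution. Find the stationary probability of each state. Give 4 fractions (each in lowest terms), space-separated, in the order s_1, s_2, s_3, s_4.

The stationary distribution satisfies pi = pi * P, i.e.:
  pi_s_1 = 1/10*pi_s_1 + 2/5*pi_s_2 + 1/5*pi_s_3 + 1/5*pi_s_4
  pi_s_2 = 11/20*pi_s_1 + 7/20*pi_s_2 + 7/20*pi_s_3 + 1/20*pi_s_4
  pi_s_3 = 1/4*pi_s_1 + 3/20*pi_s_2 + 1/5*pi_s_3 + 7/20*pi_s_4
  pi_s_4 = 1/10*pi_s_1 + 1/10*pi_s_2 + 1/4*pi_s_3 + 2/5*pi_s_4
with normalization: pi_s_1 + pi_s_2 + pi_s_3 + pi_s_4 = 1.

Using the first 3 balance equations plus normalization, the linear system A*pi = b is:
  [-9/10, 2/5, 1/5, 1/5] . pi = 0
  [11/20, -13/20, 7/20, 1/20] . pi = 0
  [1/4, 3/20, -4/5, 7/20] . pi = 0
  [1, 1, 1, 1] . pi = 1

Solving yields:
  pi_s_1 = 411/1685
  pi_s_2 = 1151/3370
  pi_s_3 = 377/1685
  pi_s_4 = 643/3370

Verification (pi * P):
  411/1685*1/10 + 1151/3370*2/5 + 377/1685*1/5 + 643/3370*1/5 = 411/1685 = pi_s_1  (ok)
  411/1685*11/20 + 1151/3370*7/20 + 377/1685*7/20 + 643/3370*1/20 = 1151/3370 = pi_s_2  (ok)
  411/1685*1/4 + 1151/3370*3/20 + 377/1685*1/5 + 643/3370*7/20 = 377/1685 = pi_s_3  (ok)
  411/1685*1/10 + 1151/3370*1/10 + 377/1685*1/4 + 643/3370*2/5 = 643/3370 = pi_s_4  (ok)

Answer: 411/1685 1151/3370 377/1685 643/3370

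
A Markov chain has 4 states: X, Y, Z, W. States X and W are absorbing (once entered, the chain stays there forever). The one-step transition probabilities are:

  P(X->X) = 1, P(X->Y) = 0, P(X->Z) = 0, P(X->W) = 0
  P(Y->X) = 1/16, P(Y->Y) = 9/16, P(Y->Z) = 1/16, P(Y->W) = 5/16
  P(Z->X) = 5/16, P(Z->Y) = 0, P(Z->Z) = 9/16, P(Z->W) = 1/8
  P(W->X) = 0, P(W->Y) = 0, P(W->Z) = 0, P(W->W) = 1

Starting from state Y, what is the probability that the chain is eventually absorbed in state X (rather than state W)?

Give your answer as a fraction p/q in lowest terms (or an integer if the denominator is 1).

Let a_i = P(absorbed in X | start in state i).
Boundary conditions: a_X = 1, a_W = 0.
For each transient state i, a_i = sum_j P(i->j) * a_j:
  a_Y = 1/16*a_X + 9/16*a_Y + 1/16*a_Z + 5/16*a_W
  a_Z = 5/16*a_X + 0*a_Y + 9/16*a_Z + 1/8*a_W

Substituting a_X = 1 and a_W = 0, rearrange to (I - Q) a = r where r[i] = P(i -> X):
  [7/16, -1/16] . (a_Y, a_Z) = 1/16
  [0, 7/16] . (a_Y, a_Z) = 5/16

Solving yields:
  a_Y = 12/49
  a_Z = 5/7

Starting state is Y, so the absorption probability is a_Y = 12/49.

Answer: 12/49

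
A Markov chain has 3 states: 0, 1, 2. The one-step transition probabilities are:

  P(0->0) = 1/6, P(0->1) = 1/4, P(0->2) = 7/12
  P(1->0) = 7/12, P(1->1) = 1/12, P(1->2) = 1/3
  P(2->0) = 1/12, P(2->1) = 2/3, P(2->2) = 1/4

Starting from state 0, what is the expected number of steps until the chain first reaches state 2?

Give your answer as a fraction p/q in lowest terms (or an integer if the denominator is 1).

Answer: 168/89

Derivation:
Let h_i = expected steps to first reach 2 from state i.
Boundary: h_2 = 0.
First-step equations for the other states:
  h_0 = 1 + 1/6*h_0 + 1/4*h_1 + 7/12*h_2
  h_1 = 1 + 7/12*h_0 + 1/12*h_1 + 1/3*h_2

Substituting h_2 = 0 and rearranging gives the linear system (I - Q) h = 1:
  [5/6, -1/4] . (h_0, h_1) = 1
  [-7/12, 11/12] . (h_0, h_1) = 1

Solving yields:
  h_0 = 168/89
  h_1 = 204/89

Starting state is 0, so the expected hitting time is h_0 = 168/89.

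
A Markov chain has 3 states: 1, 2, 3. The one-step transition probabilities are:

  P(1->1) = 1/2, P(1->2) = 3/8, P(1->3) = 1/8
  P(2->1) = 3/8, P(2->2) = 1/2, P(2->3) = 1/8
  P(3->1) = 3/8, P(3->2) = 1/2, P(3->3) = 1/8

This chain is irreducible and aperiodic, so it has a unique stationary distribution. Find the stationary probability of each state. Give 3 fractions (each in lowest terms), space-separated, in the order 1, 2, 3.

The stationary distribution satisfies pi = pi * P, i.e.:
  pi_1 = 1/2*pi_1 + 3/8*pi_2 + 3/8*pi_3
  pi_2 = 3/8*pi_1 + 1/2*pi_2 + 1/2*pi_3
  pi_3 = 1/8*pi_1 + 1/8*pi_2 + 1/8*pi_3
with normalization: pi_1 + pi_2 + pi_3 = 1.

Using the first 2 balance equations plus normalization, the linear system A*pi = b is:
  [-1/2, 3/8, 3/8] . pi = 0
  [3/8, -1/2, 1/2] . pi = 0
  [1, 1, 1] . pi = 1

Solving yields:
  pi_1 = 3/7
  pi_2 = 25/56
  pi_3 = 1/8

Verification (pi * P):
  3/7*1/2 + 25/56*3/8 + 1/8*3/8 = 3/7 = pi_1  (ok)
  3/7*3/8 + 25/56*1/2 + 1/8*1/2 = 25/56 = pi_2  (ok)
  3/7*1/8 + 25/56*1/8 + 1/8*1/8 = 1/8 = pi_3  (ok)

Answer: 3/7 25/56 1/8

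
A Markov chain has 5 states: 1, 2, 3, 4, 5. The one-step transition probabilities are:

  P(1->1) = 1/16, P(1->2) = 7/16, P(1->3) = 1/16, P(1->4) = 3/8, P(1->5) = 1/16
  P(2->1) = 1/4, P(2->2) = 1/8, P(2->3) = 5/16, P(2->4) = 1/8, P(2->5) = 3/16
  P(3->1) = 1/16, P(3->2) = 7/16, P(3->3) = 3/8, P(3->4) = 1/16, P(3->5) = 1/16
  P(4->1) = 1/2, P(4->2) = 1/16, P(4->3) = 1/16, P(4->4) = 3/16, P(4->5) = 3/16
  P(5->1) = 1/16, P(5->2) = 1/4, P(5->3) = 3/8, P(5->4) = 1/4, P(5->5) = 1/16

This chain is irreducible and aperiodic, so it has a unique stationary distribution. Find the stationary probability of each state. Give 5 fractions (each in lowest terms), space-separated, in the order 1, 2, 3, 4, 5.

Answer: 1598/8295 5833/22120 15971/66360 12241/66360 1573/13272

Derivation:
The stationary distribution satisfies pi = pi * P, i.e.:
  pi_1 = 1/16*pi_1 + 1/4*pi_2 + 1/16*pi_3 + 1/2*pi_4 + 1/16*pi_5
  pi_2 = 7/16*pi_1 + 1/8*pi_2 + 7/16*pi_3 + 1/16*pi_4 + 1/4*pi_5
  pi_3 = 1/16*pi_1 + 5/16*pi_2 + 3/8*pi_3 + 1/16*pi_4 + 3/8*pi_5
  pi_4 = 3/8*pi_1 + 1/8*pi_2 + 1/16*pi_3 + 3/16*pi_4 + 1/4*pi_5
  pi_5 = 1/16*pi_1 + 3/16*pi_2 + 1/16*pi_3 + 3/16*pi_4 + 1/16*pi_5
with normalization: pi_1 + pi_2 + pi_3 + pi_4 + pi_5 = 1.

Using the first 4 balance equations plus normalization, the linear system A*pi = b is:
  [-15/16, 1/4, 1/16, 1/2, 1/16] . pi = 0
  [7/16, -7/8, 7/16, 1/16, 1/4] . pi = 0
  [1/16, 5/16, -5/8, 1/16, 3/8] . pi = 0
  [3/8, 1/8, 1/16, -13/16, 1/4] . pi = 0
  [1, 1, 1, 1, 1] . pi = 1

Solving yields:
  pi_1 = 1598/8295
  pi_2 = 5833/22120
  pi_3 = 15971/66360
  pi_4 = 12241/66360
  pi_5 = 1573/13272

Verification (pi * P):
  1598/8295*1/16 + 5833/22120*1/4 + 15971/66360*1/16 + 12241/66360*1/2 + 1573/13272*1/16 = 1598/8295 = pi_1  (ok)
  1598/8295*7/16 + 5833/22120*1/8 + 15971/66360*7/16 + 12241/66360*1/16 + 1573/13272*1/4 = 5833/22120 = pi_2  (ok)
  1598/8295*1/16 + 5833/22120*5/16 + 15971/66360*3/8 + 12241/66360*1/16 + 1573/13272*3/8 = 15971/66360 = pi_3  (ok)
  1598/8295*3/8 + 5833/22120*1/8 + 15971/66360*1/16 + 12241/66360*3/16 + 1573/13272*1/4 = 12241/66360 = pi_4  (ok)
  1598/8295*1/16 + 5833/22120*3/16 + 15971/66360*1/16 + 12241/66360*3/16 + 1573/13272*1/16 = 1573/13272 = pi_5  (ok)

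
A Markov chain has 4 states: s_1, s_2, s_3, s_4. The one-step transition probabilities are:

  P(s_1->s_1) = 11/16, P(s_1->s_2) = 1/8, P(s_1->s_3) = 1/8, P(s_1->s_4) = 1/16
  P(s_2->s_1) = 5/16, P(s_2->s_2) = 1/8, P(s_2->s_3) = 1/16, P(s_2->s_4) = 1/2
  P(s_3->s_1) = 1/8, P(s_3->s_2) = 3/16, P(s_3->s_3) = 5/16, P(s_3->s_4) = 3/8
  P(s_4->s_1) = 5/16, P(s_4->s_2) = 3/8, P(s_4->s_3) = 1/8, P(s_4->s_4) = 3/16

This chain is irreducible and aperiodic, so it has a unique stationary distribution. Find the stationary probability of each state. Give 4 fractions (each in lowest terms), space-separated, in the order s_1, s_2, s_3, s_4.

The stationary distribution satisfies pi = pi * P, i.e.:
  pi_s_1 = 11/16*pi_s_1 + 5/16*pi_s_2 + 1/8*pi_s_3 + 5/16*pi_s_4
  pi_s_2 = 1/8*pi_s_1 + 1/8*pi_s_2 + 3/16*pi_s_3 + 3/8*pi_s_4
  pi_s_3 = 1/8*pi_s_1 + 1/16*pi_s_2 + 5/16*pi_s_3 + 1/8*pi_s_4
  pi_s_4 = 1/16*pi_s_1 + 1/2*pi_s_2 + 3/8*pi_s_3 + 3/16*pi_s_4
with normalization: pi_s_1 + pi_s_2 + pi_s_3 + pi_s_4 = 1.

Using the first 3 balance equations plus normalization, the linear system A*pi = b is:
  [-5/16, 5/16, 1/8, 5/16] . pi = 0
  [1/8, -7/8, 3/16, 3/8] . pi = 0
  [1/8, 1/16, -11/16, 1/8] . pi = 0
  [1, 1, 1, 1] . pi = 1

Solving yields:
  pi_s_1 = 1183/2582
  pi_s_2 = 242/1291
  pi_s_3 = 180/1291
  pi_s_4 = 555/2582

Verification (pi * P):
  1183/2582*11/16 + 242/1291*5/16 + 180/1291*1/8 + 555/2582*5/16 = 1183/2582 = pi_s_1  (ok)
  1183/2582*1/8 + 242/1291*1/8 + 180/1291*3/16 + 555/2582*3/8 = 242/1291 = pi_s_2  (ok)
  1183/2582*1/8 + 242/1291*1/16 + 180/1291*5/16 + 555/2582*1/8 = 180/1291 = pi_s_3  (ok)
  1183/2582*1/16 + 242/1291*1/2 + 180/1291*3/8 + 555/2582*3/16 = 555/2582 = pi_s_4  (ok)

Answer: 1183/2582 242/1291 180/1291 555/2582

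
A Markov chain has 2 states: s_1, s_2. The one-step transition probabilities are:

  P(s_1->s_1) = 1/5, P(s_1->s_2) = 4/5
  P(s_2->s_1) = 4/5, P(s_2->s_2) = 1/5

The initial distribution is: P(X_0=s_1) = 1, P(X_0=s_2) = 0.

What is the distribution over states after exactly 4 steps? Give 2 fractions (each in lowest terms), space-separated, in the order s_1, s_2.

Answer: 353/625 272/625

Derivation:
Propagating the distribution step by step (d_{t+1} = d_t * P):
d_0 = (s_1=1, s_2=0)
  d_1[s_1] = 1*1/5 + 0*4/5 = 1/5
  d_1[s_2] = 1*4/5 + 0*1/5 = 4/5
d_1 = (s_1=1/5, s_2=4/5)
  d_2[s_1] = 1/5*1/5 + 4/5*4/5 = 17/25
  d_2[s_2] = 1/5*4/5 + 4/5*1/5 = 8/25
d_2 = (s_1=17/25, s_2=8/25)
  d_3[s_1] = 17/25*1/5 + 8/25*4/5 = 49/125
  d_3[s_2] = 17/25*4/5 + 8/25*1/5 = 76/125
d_3 = (s_1=49/125, s_2=76/125)
  d_4[s_1] = 49/125*1/5 + 76/125*4/5 = 353/625
  d_4[s_2] = 49/125*4/5 + 76/125*1/5 = 272/625
d_4 = (s_1=353/625, s_2=272/625)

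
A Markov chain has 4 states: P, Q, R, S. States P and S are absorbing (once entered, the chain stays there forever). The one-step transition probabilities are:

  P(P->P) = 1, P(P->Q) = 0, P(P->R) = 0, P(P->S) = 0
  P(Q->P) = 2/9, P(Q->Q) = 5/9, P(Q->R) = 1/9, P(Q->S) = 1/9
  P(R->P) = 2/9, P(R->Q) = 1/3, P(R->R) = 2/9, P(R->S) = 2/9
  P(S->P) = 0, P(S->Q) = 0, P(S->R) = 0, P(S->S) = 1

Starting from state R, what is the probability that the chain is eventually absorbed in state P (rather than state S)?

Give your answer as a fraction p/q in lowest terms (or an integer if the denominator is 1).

Let a_i = P(absorbed in P | start in state i).
Boundary conditions: a_P = 1, a_S = 0.
For each transient state i, a_i = sum_j P(i->j) * a_j:
  a_Q = 2/9*a_P + 5/9*a_Q + 1/9*a_R + 1/9*a_S
  a_R = 2/9*a_P + 1/3*a_Q + 2/9*a_R + 2/9*a_S

Substituting a_P = 1 and a_S = 0, rearrange to (I - Q) a = r where r[i] = P(i -> P):
  [4/9, -1/9] . (a_Q, a_R) = 2/9
  [-1/3, 7/9] . (a_Q, a_R) = 2/9

Solving yields:
  a_Q = 16/25
  a_R = 14/25

Starting state is R, so the absorption probability is a_R = 14/25.

Answer: 14/25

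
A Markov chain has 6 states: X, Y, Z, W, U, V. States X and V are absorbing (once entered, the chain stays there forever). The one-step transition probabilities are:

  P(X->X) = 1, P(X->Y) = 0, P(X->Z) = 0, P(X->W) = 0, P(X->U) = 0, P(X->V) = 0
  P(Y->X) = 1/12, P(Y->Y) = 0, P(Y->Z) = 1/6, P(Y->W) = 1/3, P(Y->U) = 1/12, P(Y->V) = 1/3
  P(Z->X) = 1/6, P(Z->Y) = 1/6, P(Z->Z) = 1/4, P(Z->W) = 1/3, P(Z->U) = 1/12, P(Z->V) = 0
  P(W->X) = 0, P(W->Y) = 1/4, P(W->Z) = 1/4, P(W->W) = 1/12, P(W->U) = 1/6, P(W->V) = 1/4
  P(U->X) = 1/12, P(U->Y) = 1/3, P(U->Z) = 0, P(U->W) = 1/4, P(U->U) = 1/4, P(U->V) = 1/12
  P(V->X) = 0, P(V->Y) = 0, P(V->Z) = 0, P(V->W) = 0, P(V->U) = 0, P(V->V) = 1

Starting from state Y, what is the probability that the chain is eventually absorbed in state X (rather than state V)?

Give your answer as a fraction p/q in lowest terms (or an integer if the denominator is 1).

Let a_i = P(absorbed in X | start in state i).
Boundary conditions: a_X = 1, a_V = 0.
For each transient state i, a_i = sum_j P(i->j) * a_j:
  a_Y = 1/12*a_X + 0*a_Y + 1/6*a_Z + 1/3*a_W + 1/12*a_U + 1/3*a_V
  a_Z = 1/6*a_X + 1/6*a_Y + 1/4*a_Z + 1/3*a_W + 1/12*a_U + 0*a_V
  a_W = 0*a_X + 1/4*a_Y + 1/4*a_Z + 1/12*a_W + 1/6*a_U + 1/4*a_V
  a_U = 1/12*a_X + 1/3*a_Y + 0*a_Z + 1/4*a_W + 1/4*a_U + 1/12*a_V

Substituting a_X = 1 and a_V = 0, rearrange to (I - Q) a = r where r[i] = P(i -> X):
  [1, -1/6, -1/3, -1/12] . (a_Y, a_Z, a_W, a_U) = 1/12
  [-1/6, 3/4, -1/3, -1/12] . (a_Y, a_Z, a_W, a_U) = 1/6
  [-1/4, -1/4, 11/12, -1/6] . (a_Y, a_Z, a_W, a_U) = 0
  [-1/3, 0, -1/4, 3/4] . (a_Y, a_Z, a_W, a_U) = 1/12

Solving yields:
  a_Y = 1535/5911
  a_Z = 2491/5911
  a_W = 1428/5911
  a_U = 1815/5911

Starting state is Y, so the absorption probability is a_Y = 1535/5911.

Answer: 1535/5911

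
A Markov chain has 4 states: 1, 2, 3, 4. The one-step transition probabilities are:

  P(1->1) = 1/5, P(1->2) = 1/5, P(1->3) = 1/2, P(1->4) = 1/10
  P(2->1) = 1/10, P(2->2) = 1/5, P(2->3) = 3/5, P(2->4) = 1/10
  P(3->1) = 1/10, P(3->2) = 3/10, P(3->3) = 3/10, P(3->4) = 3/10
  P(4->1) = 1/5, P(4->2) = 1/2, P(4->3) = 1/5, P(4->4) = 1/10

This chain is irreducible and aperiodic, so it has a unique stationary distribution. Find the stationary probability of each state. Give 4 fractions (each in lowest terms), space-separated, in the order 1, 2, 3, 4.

Answer: 163/1244 365/1244 493/1244 223/1244

Derivation:
The stationary distribution satisfies pi = pi * P, i.e.:
  pi_1 = 1/5*pi_1 + 1/10*pi_2 + 1/10*pi_3 + 1/5*pi_4
  pi_2 = 1/5*pi_1 + 1/5*pi_2 + 3/10*pi_3 + 1/2*pi_4
  pi_3 = 1/2*pi_1 + 3/5*pi_2 + 3/10*pi_3 + 1/5*pi_4
  pi_4 = 1/10*pi_1 + 1/10*pi_2 + 3/10*pi_3 + 1/10*pi_4
with normalization: pi_1 + pi_2 + pi_3 + pi_4 = 1.

Using the first 3 balance equations plus normalization, the linear system A*pi = b is:
  [-4/5, 1/10, 1/10, 1/5] . pi = 0
  [1/5, -4/5, 3/10, 1/2] . pi = 0
  [1/2, 3/5, -7/10, 1/5] . pi = 0
  [1, 1, 1, 1] . pi = 1

Solving yields:
  pi_1 = 163/1244
  pi_2 = 365/1244
  pi_3 = 493/1244
  pi_4 = 223/1244

Verification (pi * P):
  163/1244*1/5 + 365/1244*1/10 + 493/1244*1/10 + 223/1244*1/5 = 163/1244 = pi_1  (ok)
  163/1244*1/5 + 365/1244*1/5 + 493/1244*3/10 + 223/1244*1/2 = 365/1244 = pi_2  (ok)
  163/1244*1/2 + 365/1244*3/5 + 493/1244*3/10 + 223/1244*1/5 = 493/1244 = pi_3  (ok)
  163/1244*1/10 + 365/1244*1/10 + 493/1244*3/10 + 223/1244*1/10 = 223/1244 = pi_4  (ok)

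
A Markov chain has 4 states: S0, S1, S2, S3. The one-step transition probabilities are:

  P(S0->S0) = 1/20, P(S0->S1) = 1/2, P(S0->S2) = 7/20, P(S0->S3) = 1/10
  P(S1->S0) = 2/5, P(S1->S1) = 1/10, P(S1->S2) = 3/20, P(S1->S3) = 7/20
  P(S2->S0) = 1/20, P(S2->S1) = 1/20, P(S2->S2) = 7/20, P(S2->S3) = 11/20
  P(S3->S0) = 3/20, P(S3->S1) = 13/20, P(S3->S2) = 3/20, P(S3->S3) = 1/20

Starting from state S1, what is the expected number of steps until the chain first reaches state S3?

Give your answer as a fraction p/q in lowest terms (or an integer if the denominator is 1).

Answer: 9200/3137

Derivation:
Let h_i = expected steps to first reach S3 from state i.
Boundary: h_S3 = 0.
First-step equations for the other states:
  h_S0 = 1 + 1/20*h_S0 + 1/2*h_S1 + 7/20*h_S2 + 1/10*h_S3
  h_S1 = 1 + 2/5*h_S0 + 1/10*h_S1 + 3/20*h_S2 + 7/20*h_S3
  h_S2 = 1 + 1/20*h_S0 + 1/20*h_S1 + 7/20*h_S2 + 11/20*h_S3

Substituting h_S3 = 0 and rearranging gives the linear system (I - Q) h = 1:
  [19/20, -1/2, -7/20] . (h_S0, h_S1, h_S2) = 1
  [-2/5, 9/10, -3/20] . (h_S0, h_S1, h_S2) = 1
  [-1/20, -1/20, 13/20] . (h_S0, h_S1, h_S2) = 1

Solving yields:
  h_S0 = 10480/3137
  h_S1 = 9200/3137
  h_S2 = 6340/3137

Starting state is S1, so the expected hitting time is h_S1 = 9200/3137.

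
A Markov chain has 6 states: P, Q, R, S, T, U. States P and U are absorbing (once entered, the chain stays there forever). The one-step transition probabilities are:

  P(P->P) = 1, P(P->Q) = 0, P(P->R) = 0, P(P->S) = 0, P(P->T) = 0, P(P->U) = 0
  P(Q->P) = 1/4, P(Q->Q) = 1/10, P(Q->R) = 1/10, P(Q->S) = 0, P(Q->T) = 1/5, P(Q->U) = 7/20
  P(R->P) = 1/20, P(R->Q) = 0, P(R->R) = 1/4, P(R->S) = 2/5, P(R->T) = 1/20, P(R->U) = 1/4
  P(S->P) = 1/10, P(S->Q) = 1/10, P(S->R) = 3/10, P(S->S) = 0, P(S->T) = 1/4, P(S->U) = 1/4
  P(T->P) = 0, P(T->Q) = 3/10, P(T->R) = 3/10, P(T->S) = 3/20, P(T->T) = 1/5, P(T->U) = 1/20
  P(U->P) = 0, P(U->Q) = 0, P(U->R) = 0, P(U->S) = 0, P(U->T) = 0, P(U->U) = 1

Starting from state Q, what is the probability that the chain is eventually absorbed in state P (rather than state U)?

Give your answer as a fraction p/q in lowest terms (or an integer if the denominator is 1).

Let a_i = P(absorbed in P | start in state i).
Boundary conditions: a_P = 1, a_U = 0.
For each transient state i, a_i = sum_j P(i->j) * a_j:
  a_Q = 1/4*a_P + 1/10*a_Q + 1/10*a_R + 0*a_S + 1/5*a_T + 7/20*a_U
  a_R = 1/20*a_P + 0*a_Q + 1/4*a_R + 2/5*a_S + 1/20*a_T + 1/4*a_U
  a_S = 1/10*a_P + 1/10*a_Q + 3/10*a_R + 0*a_S + 1/4*a_T + 1/4*a_U
  a_T = 0*a_P + 3/10*a_Q + 3/10*a_R + 3/20*a_S + 1/5*a_T + 1/20*a_U

Substituting a_P = 1 and a_U = 0, rearrange to (I - Q) a = r where r[i] = P(i -> P):
  [9/10, -1/10, 0, -1/5] . (a_Q, a_R, a_S, a_T) = 1/4
  [0, 3/4, -2/5, -1/20] . (a_Q, a_R, a_S, a_T) = 1/20
  [-1/10, -3/10, 1, -1/4] . (a_Q, a_R, a_S, a_T) = 1/10
  [-3/10, -3/10, -3/20, 4/5] . (a_Q, a_R, a_S, a_T) = 0

Solving yields:
  a_Q = 19575/53686
  a_R = 6214/26843
  a_S = 7373/26843
  a_T = 7383/26843

Starting state is Q, so the absorption probability is a_Q = 19575/53686.

Answer: 19575/53686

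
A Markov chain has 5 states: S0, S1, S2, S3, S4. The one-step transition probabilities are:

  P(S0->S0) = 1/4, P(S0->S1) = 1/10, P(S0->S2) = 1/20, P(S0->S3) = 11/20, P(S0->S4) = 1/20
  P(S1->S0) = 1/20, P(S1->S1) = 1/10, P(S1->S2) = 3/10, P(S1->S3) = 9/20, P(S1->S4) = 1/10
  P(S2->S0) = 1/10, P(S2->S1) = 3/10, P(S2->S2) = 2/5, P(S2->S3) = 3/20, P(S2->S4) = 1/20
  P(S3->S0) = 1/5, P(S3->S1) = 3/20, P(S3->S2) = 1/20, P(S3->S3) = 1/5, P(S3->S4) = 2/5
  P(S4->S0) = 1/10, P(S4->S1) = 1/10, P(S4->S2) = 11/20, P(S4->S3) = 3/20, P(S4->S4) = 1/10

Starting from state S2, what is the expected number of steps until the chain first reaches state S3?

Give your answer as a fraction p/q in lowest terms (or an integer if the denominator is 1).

Let h_i = expected steps to first reach S3 from state i.
Boundary: h_S3 = 0.
First-step equations for the other states:
  h_S0 = 1 + 1/4*h_S0 + 1/10*h_S1 + 1/20*h_S2 + 11/20*h_S3 + 1/20*h_S4
  h_S1 = 1 + 1/20*h_S0 + 1/10*h_S1 + 3/10*h_S2 + 9/20*h_S3 + 1/10*h_S4
  h_S2 = 1 + 1/10*h_S0 + 3/10*h_S1 + 2/5*h_S2 + 3/20*h_S3 + 1/20*h_S4
  h_S4 = 1 + 1/10*h_S0 + 1/10*h_S1 + 11/20*h_S2 + 3/20*h_S3 + 1/10*h_S4

Substituting h_S3 = 0 and rearranging gives the linear system (I - Q) h = 1:
  [3/4, -1/10, -1/20, -1/20] . (h_S0, h_S1, h_S2, h_S4) = 1
  [-1/20, 9/10, -3/10, -1/10] . (h_S0, h_S1, h_S2, h_S4) = 1
  [-1/10, -3/10, 3/5, -1/20] . (h_S0, h_S1, h_S2, h_S4) = 1
  [-1/10, -1/10, -11/20, 9/10] . (h_S0, h_S1, h_S2, h_S4) = 1

Solving yields:
  h_S0 = 4520/2001
  h_S1 = 1986/667
  h_S2 = 7744/2001
  h_S4 = 280/69

Starting state is S2, so the expected hitting time is h_S2 = 7744/2001.

Answer: 7744/2001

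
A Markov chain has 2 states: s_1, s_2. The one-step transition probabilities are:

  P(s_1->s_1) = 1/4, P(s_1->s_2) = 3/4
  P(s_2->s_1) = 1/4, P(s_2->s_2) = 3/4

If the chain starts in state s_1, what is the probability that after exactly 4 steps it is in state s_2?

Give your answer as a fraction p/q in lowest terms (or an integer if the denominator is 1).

Answer: 3/4

Derivation:
Computing P^4 by repeated multiplication:
P^1 =
  s_1: [1/4, 3/4]
  s_2: [1/4, 3/4]
P^2 =
  s_1: [1/4, 3/4]
  s_2: [1/4, 3/4]
P^3 =
  s_1: [1/4, 3/4]
  s_2: [1/4, 3/4]
P^4 =
  s_1: [1/4, 3/4]
  s_2: [1/4, 3/4]

(P^4)[s_1 -> s_2] = 3/4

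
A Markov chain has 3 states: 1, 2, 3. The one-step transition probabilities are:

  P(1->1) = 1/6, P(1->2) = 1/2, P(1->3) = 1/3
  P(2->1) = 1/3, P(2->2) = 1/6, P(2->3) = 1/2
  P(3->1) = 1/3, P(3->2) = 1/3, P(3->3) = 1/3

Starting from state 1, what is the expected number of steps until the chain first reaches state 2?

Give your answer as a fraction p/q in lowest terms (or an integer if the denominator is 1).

Answer: 9/4

Derivation:
Let h_i = expected steps to first reach 2 from state i.
Boundary: h_2 = 0.
First-step equations for the other states:
  h_1 = 1 + 1/6*h_1 + 1/2*h_2 + 1/3*h_3
  h_3 = 1 + 1/3*h_1 + 1/3*h_2 + 1/3*h_3

Substituting h_2 = 0 and rearranging gives the linear system (I - Q) h = 1:
  [5/6, -1/3] . (h_1, h_3) = 1
  [-1/3, 2/3] . (h_1, h_3) = 1

Solving yields:
  h_1 = 9/4
  h_3 = 21/8

Starting state is 1, so the expected hitting time is h_1 = 9/4.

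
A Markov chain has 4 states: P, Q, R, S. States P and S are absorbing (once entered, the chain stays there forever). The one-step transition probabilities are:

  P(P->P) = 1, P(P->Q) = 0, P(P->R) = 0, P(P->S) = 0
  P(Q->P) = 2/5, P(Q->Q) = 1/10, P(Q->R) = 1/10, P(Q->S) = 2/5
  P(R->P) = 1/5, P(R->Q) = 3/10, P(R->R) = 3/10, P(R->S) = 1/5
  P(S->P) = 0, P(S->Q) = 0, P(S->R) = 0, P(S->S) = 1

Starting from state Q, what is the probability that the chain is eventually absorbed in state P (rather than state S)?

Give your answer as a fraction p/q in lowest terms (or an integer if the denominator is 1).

Let a_i = P(absorbed in P | start in state i).
Boundary conditions: a_P = 1, a_S = 0.
For each transient state i, a_i = sum_j P(i->j) * a_j:
  a_Q = 2/5*a_P + 1/10*a_Q + 1/10*a_R + 2/5*a_S
  a_R = 1/5*a_P + 3/10*a_Q + 3/10*a_R + 1/5*a_S

Substituting a_P = 1 and a_S = 0, rearrange to (I - Q) a = r where r[i] = P(i -> P):
  [9/10, -1/10] . (a_Q, a_R) = 2/5
  [-3/10, 7/10] . (a_Q, a_R) = 1/5

Solving yields:
  a_Q = 1/2
  a_R = 1/2

Starting state is Q, so the absorption probability is a_Q = 1/2.

Answer: 1/2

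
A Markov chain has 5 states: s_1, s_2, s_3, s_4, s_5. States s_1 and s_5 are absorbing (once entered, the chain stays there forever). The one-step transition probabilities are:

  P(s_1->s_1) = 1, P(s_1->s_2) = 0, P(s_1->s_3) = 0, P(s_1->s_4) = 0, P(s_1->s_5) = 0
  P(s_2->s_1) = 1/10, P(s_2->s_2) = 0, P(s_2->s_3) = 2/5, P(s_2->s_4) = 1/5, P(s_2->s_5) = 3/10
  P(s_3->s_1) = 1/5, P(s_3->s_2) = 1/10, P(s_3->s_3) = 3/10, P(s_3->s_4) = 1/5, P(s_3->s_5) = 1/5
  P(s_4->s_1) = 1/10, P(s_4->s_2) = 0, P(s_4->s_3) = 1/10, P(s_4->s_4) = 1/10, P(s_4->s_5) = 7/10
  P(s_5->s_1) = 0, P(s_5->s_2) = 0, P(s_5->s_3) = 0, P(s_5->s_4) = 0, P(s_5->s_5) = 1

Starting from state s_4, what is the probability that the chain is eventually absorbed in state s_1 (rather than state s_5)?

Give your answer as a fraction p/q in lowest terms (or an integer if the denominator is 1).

Answer: 87/572

Derivation:
Let a_i = P(absorbed in s_1 | start in state i).
Boundary conditions: a_s_1 = 1, a_s_5 = 0.
For each transient state i, a_i = sum_j P(i->j) * a_j:
  a_s_2 = 1/10*a_s_1 + 0*a_s_2 + 2/5*a_s_3 + 1/5*a_s_4 + 3/10*a_s_5
  a_s_3 = 1/5*a_s_1 + 1/10*a_s_2 + 3/10*a_s_3 + 1/5*a_s_4 + 1/5*a_s_5
  a_s_4 = 1/10*a_s_1 + 0*a_s_2 + 1/10*a_s_3 + 1/10*a_s_4 + 7/10*a_s_5

Substituting a_s_1 = 1 and a_s_5 = 0, rearrange to (I - Q) a = r where r[i] = P(i -> s_1):
  [1, -2/5, -1/5] . (a_s_2, a_s_3, a_s_4) = 1/10
  [-1/10, 7/10, -1/5] . (a_s_2, a_s_3, a_s_4) = 1/5
  [0, -1/10, 9/10] . (a_s_2, a_s_3, a_s_4) = 1/10

Solving yields:
  a_s_2 = 159/572
  a_s_3 = 211/572
  a_s_4 = 87/572

Starting state is s_4, so the absorption probability is a_s_4 = 87/572.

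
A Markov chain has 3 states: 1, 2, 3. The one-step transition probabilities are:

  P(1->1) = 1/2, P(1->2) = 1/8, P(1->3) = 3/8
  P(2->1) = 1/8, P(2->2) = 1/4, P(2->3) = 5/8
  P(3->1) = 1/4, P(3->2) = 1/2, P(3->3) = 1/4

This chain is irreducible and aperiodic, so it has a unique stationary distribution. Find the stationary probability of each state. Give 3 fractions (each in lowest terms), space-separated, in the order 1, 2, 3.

The stationary distribution satisfies pi = pi * P, i.e.:
  pi_1 = 1/2*pi_1 + 1/8*pi_2 + 1/4*pi_3
  pi_2 = 1/8*pi_1 + 1/4*pi_2 + 1/2*pi_3
  pi_3 = 3/8*pi_1 + 5/8*pi_2 + 1/4*pi_3
with normalization: pi_1 + pi_2 + pi_3 = 1.

Using the first 2 balance equations plus normalization, the linear system A*pi = b is:
  [-1/2, 1/8, 1/4] . pi = 0
  [1/8, -3/4, 1/2] . pi = 0
  [1, 1, 1] . pi = 1

Solving yields:
  pi_1 = 16/57
  pi_2 = 6/19
  pi_3 = 23/57

Verification (pi * P):
  16/57*1/2 + 6/19*1/8 + 23/57*1/4 = 16/57 = pi_1  (ok)
  16/57*1/8 + 6/19*1/4 + 23/57*1/2 = 6/19 = pi_2  (ok)
  16/57*3/8 + 6/19*5/8 + 23/57*1/4 = 23/57 = pi_3  (ok)

Answer: 16/57 6/19 23/57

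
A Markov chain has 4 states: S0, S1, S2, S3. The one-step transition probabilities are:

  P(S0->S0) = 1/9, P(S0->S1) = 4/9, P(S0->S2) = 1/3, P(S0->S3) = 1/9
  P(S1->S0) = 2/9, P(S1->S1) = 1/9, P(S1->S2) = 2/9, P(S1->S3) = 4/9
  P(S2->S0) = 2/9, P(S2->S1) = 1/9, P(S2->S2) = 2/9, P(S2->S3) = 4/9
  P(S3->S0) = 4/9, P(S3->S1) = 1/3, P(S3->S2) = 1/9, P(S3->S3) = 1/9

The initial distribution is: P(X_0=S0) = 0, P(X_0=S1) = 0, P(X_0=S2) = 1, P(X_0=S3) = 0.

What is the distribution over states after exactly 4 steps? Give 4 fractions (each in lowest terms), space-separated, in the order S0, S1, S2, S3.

Answer: 560/2187 61/243 478/2187 200/729

Derivation:
Propagating the distribution step by step (d_{t+1} = d_t * P):
d_0 = (S0=0, S1=0, S2=1, S3=0)
  d_1[S0] = 0*1/9 + 0*2/9 + 1*2/9 + 0*4/9 = 2/9
  d_1[S1] = 0*4/9 + 0*1/9 + 1*1/9 + 0*1/3 = 1/9
  d_1[S2] = 0*1/3 + 0*2/9 + 1*2/9 + 0*1/9 = 2/9
  d_1[S3] = 0*1/9 + 0*4/9 + 1*4/9 + 0*1/9 = 4/9
d_1 = (S0=2/9, S1=1/9, S2=2/9, S3=4/9)
  d_2[S0] = 2/9*1/9 + 1/9*2/9 + 2/9*2/9 + 4/9*4/9 = 8/27
  d_2[S1] = 2/9*4/9 + 1/9*1/9 + 2/9*1/9 + 4/9*1/3 = 23/81
  d_2[S2] = 2/9*1/3 + 1/9*2/9 + 2/9*2/9 + 4/9*1/9 = 16/81
  d_2[S3] = 2/9*1/9 + 1/9*4/9 + 2/9*4/9 + 4/9*1/9 = 2/9
d_2 = (S0=8/27, S1=23/81, S2=16/81, S3=2/9)
  d_3[S0] = 8/27*1/9 + 23/81*2/9 + 16/81*2/9 + 2/9*4/9 = 58/243
  d_3[S1] = 8/27*4/9 + 23/81*1/9 + 16/81*1/9 + 2/9*1/3 = 7/27
  d_3[S2] = 8/27*1/3 + 23/81*2/9 + 16/81*2/9 + 2/9*1/9 = 56/243
  d_3[S3] = 8/27*1/9 + 23/81*4/9 + 16/81*4/9 + 2/9*1/9 = 22/81
d_3 = (S0=58/243, S1=7/27, S2=56/243, S3=22/81)
  d_4[S0] = 58/243*1/9 + 7/27*2/9 + 56/243*2/9 + 22/81*4/9 = 560/2187
  d_4[S1] = 58/243*4/9 + 7/27*1/9 + 56/243*1/9 + 22/81*1/3 = 61/243
  d_4[S2] = 58/243*1/3 + 7/27*2/9 + 56/243*2/9 + 22/81*1/9 = 478/2187
  d_4[S3] = 58/243*1/9 + 7/27*4/9 + 56/243*4/9 + 22/81*1/9 = 200/729
d_4 = (S0=560/2187, S1=61/243, S2=478/2187, S3=200/729)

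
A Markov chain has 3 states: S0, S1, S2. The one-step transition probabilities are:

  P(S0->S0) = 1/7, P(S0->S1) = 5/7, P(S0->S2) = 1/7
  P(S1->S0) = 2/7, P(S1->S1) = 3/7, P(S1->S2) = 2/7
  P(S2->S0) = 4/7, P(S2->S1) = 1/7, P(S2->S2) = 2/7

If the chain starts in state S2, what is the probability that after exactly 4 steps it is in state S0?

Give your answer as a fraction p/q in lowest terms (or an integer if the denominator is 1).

Answer: 750/2401

Derivation:
Computing P^4 by repeated multiplication:
P^1 =
  S0: [1/7, 5/7, 1/7]
  S1: [2/7, 3/7, 2/7]
  S2: [4/7, 1/7, 2/7]
P^2 =
  S0: [15/49, 3/7, 13/49]
  S1: [16/49, 3/7, 12/49]
  S2: [2/7, 25/49, 10/49]
P^3 =
  S0: [109/343, 151/343, 83/343]
  S1: [106/343, 155/343, 82/343]
  S2: [104/343, 155/343, 12/49]
P^4 =
  S0: [743/2401, 1081/2401, 577/2401]
  S1: [744/2401, 1077/2401, 580/2401]
  S2: [750/2401, 1069/2401, 582/2401]

(P^4)[S2 -> S0] = 750/2401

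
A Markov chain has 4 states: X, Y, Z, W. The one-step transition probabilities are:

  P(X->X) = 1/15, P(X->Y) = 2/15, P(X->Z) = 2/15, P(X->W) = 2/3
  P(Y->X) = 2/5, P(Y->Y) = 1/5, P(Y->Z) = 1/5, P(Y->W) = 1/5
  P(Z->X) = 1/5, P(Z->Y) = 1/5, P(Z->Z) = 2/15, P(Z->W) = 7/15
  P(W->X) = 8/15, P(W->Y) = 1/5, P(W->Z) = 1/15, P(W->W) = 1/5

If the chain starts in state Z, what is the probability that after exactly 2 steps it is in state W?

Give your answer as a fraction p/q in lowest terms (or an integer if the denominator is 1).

Computing P^2 by repeated multiplication:
P^1 =
  X: [1/15, 2/15, 2/15, 2/3]
  Y: [2/5, 1/5, 1/5, 1/5]
  Z: [1/5, 1/5, 2/15, 7/15]
  W: [8/15, 1/5, 1/15, 1/5]
P^2 =
  X: [11/25, 44/225, 22/225, 4/15]
  Y: [19/75, 13/75, 2/15, 11/25]
  Z: [83/225, 14/75, 26/225, 74/225]
  W: [53/225, 37/225, 2/15, 7/15]

(P^2)[Z -> W] = 74/225

Answer: 74/225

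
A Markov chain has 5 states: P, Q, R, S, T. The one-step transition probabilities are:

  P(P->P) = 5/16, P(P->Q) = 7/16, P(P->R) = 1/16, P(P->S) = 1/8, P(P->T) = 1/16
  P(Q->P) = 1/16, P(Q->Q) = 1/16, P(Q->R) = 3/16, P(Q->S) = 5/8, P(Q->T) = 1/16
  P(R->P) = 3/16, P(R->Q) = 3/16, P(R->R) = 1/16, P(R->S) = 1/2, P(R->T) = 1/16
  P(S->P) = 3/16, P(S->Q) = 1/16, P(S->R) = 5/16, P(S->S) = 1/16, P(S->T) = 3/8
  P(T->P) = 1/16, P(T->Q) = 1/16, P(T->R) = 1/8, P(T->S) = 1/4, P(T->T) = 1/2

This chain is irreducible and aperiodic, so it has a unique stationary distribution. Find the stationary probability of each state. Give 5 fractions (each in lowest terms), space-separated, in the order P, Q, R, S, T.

Answer: 2313/14785 4193/29570 4881/29570 809/2957 778/2957

Derivation:
The stationary distribution satisfies pi = pi * P, i.e.:
  pi_P = 5/16*pi_P + 1/16*pi_Q + 3/16*pi_R + 3/16*pi_S + 1/16*pi_T
  pi_Q = 7/16*pi_P + 1/16*pi_Q + 3/16*pi_R + 1/16*pi_S + 1/16*pi_T
  pi_R = 1/16*pi_P + 3/16*pi_Q + 1/16*pi_R + 5/16*pi_S + 1/8*pi_T
  pi_S = 1/8*pi_P + 5/8*pi_Q + 1/2*pi_R + 1/16*pi_S + 1/4*pi_T
  pi_T = 1/16*pi_P + 1/16*pi_Q + 1/16*pi_R + 3/8*pi_S + 1/2*pi_T
with normalization: pi_P + pi_Q + pi_R + pi_S + pi_T = 1.

Using the first 4 balance equations plus normalization, the linear system A*pi = b is:
  [-11/16, 1/16, 3/16, 3/16, 1/16] . pi = 0
  [7/16, -15/16, 3/16, 1/16, 1/16] . pi = 0
  [1/16, 3/16, -15/16, 5/16, 1/8] . pi = 0
  [1/8, 5/8, 1/2, -15/16, 1/4] . pi = 0
  [1, 1, 1, 1, 1] . pi = 1

Solving yields:
  pi_P = 2313/14785
  pi_Q = 4193/29570
  pi_R = 4881/29570
  pi_S = 809/2957
  pi_T = 778/2957

Verification (pi * P):
  2313/14785*5/16 + 4193/29570*1/16 + 4881/29570*3/16 + 809/2957*3/16 + 778/2957*1/16 = 2313/14785 = pi_P  (ok)
  2313/14785*7/16 + 4193/29570*1/16 + 4881/29570*3/16 + 809/2957*1/16 + 778/2957*1/16 = 4193/29570 = pi_Q  (ok)
  2313/14785*1/16 + 4193/29570*3/16 + 4881/29570*1/16 + 809/2957*5/16 + 778/2957*1/8 = 4881/29570 = pi_R  (ok)
  2313/14785*1/8 + 4193/29570*5/8 + 4881/29570*1/2 + 809/2957*1/16 + 778/2957*1/4 = 809/2957 = pi_S  (ok)
  2313/14785*1/16 + 4193/29570*1/16 + 4881/29570*1/16 + 809/2957*3/8 + 778/2957*1/2 = 778/2957 = pi_T  (ok)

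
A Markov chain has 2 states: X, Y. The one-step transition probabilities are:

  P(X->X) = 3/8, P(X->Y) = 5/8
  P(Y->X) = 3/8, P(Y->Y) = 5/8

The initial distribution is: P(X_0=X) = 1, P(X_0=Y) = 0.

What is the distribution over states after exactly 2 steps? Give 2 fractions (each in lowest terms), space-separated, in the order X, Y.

Answer: 3/8 5/8

Derivation:
Propagating the distribution step by step (d_{t+1} = d_t * P):
d_0 = (X=1, Y=0)
  d_1[X] = 1*3/8 + 0*3/8 = 3/8
  d_1[Y] = 1*5/8 + 0*5/8 = 5/8
d_1 = (X=3/8, Y=5/8)
  d_2[X] = 3/8*3/8 + 5/8*3/8 = 3/8
  d_2[Y] = 3/8*5/8 + 5/8*5/8 = 5/8
d_2 = (X=3/8, Y=5/8)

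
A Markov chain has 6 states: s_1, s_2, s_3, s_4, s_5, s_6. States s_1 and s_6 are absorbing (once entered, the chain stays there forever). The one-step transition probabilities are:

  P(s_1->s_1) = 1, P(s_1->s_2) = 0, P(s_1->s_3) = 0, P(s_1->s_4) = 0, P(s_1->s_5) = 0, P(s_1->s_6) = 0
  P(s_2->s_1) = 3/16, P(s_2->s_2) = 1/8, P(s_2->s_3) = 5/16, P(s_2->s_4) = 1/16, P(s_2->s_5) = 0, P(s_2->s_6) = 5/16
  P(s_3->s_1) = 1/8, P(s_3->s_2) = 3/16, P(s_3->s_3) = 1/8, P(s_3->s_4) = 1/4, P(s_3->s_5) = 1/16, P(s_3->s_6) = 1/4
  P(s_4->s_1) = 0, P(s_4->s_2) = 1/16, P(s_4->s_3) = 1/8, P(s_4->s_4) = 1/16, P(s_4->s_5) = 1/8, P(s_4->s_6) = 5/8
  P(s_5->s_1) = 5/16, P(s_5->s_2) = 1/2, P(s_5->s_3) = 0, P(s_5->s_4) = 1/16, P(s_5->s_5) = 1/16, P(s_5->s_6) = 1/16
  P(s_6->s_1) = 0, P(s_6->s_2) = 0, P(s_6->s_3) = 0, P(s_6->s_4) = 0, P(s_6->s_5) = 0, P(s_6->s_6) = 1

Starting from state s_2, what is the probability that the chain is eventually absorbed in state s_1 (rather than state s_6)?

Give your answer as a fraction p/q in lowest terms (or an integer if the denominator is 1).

Answer: 2403/7378

Derivation:
Let a_i = P(absorbed in s_1 | start in state i).
Boundary conditions: a_s_1 = 1, a_s_6 = 0.
For each transient state i, a_i = sum_j P(i->j) * a_j:
  a_s_2 = 3/16*a_s_1 + 1/8*a_s_2 + 5/16*a_s_3 + 1/16*a_s_4 + 0*a_s_5 + 5/16*a_s_6
  a_s_3 = 1/8*a_s_1 + 3/16*a_s_2 + 1/8*a_s_3 + 1/4*a_s_4 + 1/16*a_s_5 + 1/4*a_s_6
  a_s_4 = 0*a_s_1 + 1/16*a_s_2 + 1/8*a_s_3 + 1/16*a_s_4 + 1/8*a_s_5 + 5/8*a_s_6
  a_s_5 = 5/16*a_s_1 + 1/2*a_s_2 + 0*a_s_3 + 1/16*a_s_4 + 1/16*a_s_5 + 1/16*a_s_6

Substituting a_s_1 = 1 and a_s_6 = 0, rearrange to (I - Q) a = r where r[i] = P(i -> s_1):
  [7/8, -5/16, -1/16, 0] . (a_s_2, a_s_3, a_s_4, a_s_5) = 3/16
  [-3/16, 7/8, -1/4, -1/16] . (a_s_2, a_s_3, a_s_4, a_s_5) = 1/8
  [-1/16, -1/8, 15/16, -1/8] . (a_s_2, a_s_3, a_s_4, a_s_5) = 0
  [-1/2, 0, -1/16, 15/16] . (a_s_2, a_s_3, a_s_4, a_s_5) = 5/16

Solving yields:
  a_s_2 = 2403/7378
  a_s_3 = 10559/36890
  a_s_4 = 949/7378
  a_s_5 = 19021/36890

Starting state is s_2, so the absorption probability is a_s_2 = 2403/7378.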